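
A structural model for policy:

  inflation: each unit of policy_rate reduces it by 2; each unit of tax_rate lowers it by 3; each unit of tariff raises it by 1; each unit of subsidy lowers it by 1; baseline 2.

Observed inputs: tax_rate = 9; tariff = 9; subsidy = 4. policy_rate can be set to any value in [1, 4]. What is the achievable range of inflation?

Substituting into the inflation equation gives inflation = -2*policy_rate - 20.
Linear in policy_rate, so extremes are at the endpoints: policy_rate = 1 gives inflation = -22; policy_rate = 4 gives inflation = -28.

-28 to -22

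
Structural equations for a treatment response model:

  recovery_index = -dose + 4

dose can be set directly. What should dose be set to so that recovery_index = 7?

dose = -3

Solve -dose + 4 = 7: dose = (7 - 4) / -1 = -3.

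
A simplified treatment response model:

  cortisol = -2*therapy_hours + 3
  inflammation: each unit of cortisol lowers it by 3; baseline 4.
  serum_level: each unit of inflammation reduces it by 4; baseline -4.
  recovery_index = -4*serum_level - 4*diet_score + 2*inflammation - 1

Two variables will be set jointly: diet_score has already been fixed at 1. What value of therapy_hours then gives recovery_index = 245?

therapy_hours = 3

With diet_score held at 1:
Substituting into the inflammation equation gives inflammation = 6*therapy_hours - 5.
Substituting into the serum_level equation gives serum_level = -24*therapy_hours + 16.
So recovery_index = 108*therapy_hours - 79.
Solve 108*therapy_hours - 79 = 245: therapy_hours = (245 + 79) / 108 = 3.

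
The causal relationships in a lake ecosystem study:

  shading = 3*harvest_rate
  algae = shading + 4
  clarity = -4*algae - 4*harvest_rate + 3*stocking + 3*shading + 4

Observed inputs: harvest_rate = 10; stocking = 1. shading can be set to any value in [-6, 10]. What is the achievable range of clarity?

Intervening on shading fixes its value directly, overriding its dependence on harvest_rate.
Substituting into the clarity equation gives clarity = -shading - 49.
Linear in shading, so extremes are at the endpoints: shading = -6 gives clarity = -43; shading = 10 gives clarity = -59.

-59 to -43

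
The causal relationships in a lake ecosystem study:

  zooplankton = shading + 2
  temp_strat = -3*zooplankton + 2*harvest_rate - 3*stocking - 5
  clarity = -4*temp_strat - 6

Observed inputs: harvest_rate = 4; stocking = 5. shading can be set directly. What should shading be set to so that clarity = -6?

shading = -6

Substituting into the temp_strat equation gives temp_strat = -3*shading - 18.
Substituting into the clarity equation gives clarity = 12*shading + 66.
Solve 12*shading + 66 = -6: shading = (-6 - 66) / 12 = -6.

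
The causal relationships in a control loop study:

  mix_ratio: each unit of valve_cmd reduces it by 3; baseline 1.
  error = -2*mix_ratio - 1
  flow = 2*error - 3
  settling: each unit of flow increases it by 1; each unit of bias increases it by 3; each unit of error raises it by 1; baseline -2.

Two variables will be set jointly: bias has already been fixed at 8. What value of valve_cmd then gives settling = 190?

valve_cmd = 10

With bias held at 8:
Substituting into the error equation gives error = 6*valve_cmd - 3.
This gives flow = 12*valve_cmd - 9.
Substituting into the settling equation gives settling = 18*valve_cmd + 10.
Solve 18*valve_cmd + 10 = 190: valve_cmd = (190 - 10) / 18 = 10.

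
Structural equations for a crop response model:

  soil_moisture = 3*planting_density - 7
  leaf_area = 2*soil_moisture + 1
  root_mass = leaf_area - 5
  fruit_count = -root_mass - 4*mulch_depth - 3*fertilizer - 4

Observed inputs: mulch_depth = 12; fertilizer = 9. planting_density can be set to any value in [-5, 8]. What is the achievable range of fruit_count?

Substituting into the leaf_area equation gives leaf_area = 6*planting_density - 13.
So root_mass = 6*planting_density - 18.
fruit_count becomes -6*planting_density - 61.
Linear in planting_density, so extremes are at the endpoints: planting_density = -5 gives fruit_count = -31; planting_density = 8 gives fruit_count = -109.

-109 to -31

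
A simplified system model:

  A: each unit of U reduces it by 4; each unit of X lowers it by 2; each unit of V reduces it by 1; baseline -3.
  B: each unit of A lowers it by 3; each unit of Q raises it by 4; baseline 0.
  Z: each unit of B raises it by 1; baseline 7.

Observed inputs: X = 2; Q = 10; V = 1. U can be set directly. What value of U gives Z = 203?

U = 11

Substituting into the A equation gives A = -4*U - 8.
B becomes 12*U + 64.
Substituting into the Z equation gives Z = 12*U + 71.
Solve 12*U + 71 = 203: U = (203 - 71) / 12 = 11.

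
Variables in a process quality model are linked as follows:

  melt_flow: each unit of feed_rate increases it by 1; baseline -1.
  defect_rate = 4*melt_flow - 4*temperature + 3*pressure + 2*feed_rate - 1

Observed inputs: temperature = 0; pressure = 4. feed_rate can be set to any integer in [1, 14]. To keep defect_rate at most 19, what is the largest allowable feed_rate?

feed_rate = 2

Substituting into the defect_rate equation gives defect_rate = 6*feed_rate + 7.
Require 6*feed_rate + 7 ≤ 19, so feed_rate ≤ 2.
The largest integer in [1, 14] satisfying this is 2.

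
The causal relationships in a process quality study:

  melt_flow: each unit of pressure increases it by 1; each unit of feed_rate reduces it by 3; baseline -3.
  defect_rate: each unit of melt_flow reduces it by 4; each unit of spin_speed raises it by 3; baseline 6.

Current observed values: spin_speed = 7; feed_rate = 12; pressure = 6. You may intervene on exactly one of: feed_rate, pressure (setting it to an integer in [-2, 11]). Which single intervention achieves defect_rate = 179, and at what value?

Intervening on feed_rate: defect_rate = 12*feed_rate + 15. Reaching 179 requires feed_rate = 41/3, not an integer.
Intervening on pressure: with other inputs at their observed values, defect_rate = -4*pressure + 183. Solving for 179 gives pressure = 1, within [-2, 11].

set pressure = 1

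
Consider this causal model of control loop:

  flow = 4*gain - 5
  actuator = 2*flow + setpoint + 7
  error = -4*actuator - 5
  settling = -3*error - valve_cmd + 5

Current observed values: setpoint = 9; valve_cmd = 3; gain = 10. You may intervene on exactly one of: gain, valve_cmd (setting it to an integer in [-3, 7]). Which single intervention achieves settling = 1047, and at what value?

set valve_cmd = 5

Intervening on gain: settling = 96*gain + 89. Reaching 1047 requires gain = 479/48, not an integer.
Intervening on valve_cmd: with other inputs at their observed values, settling = -valve_cmd + 1052. Solving for 1047 gives valve_cmd = 5, within [-3, 7].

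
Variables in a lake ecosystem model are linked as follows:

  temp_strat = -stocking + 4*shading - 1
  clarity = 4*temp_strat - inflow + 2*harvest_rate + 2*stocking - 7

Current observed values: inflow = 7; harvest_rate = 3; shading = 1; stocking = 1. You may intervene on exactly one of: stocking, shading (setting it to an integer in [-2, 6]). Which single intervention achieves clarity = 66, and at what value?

Intervening on stocking: clarity = -2*stocking + 4. Reaching 66 requires stocking = -31, outside [-2, 6].
Intervening on shading: with other inputs at their observed values, clarity = 16*shading - 14. Solving for 66 gives shading = 5, within [-2, 6].

set shading = 5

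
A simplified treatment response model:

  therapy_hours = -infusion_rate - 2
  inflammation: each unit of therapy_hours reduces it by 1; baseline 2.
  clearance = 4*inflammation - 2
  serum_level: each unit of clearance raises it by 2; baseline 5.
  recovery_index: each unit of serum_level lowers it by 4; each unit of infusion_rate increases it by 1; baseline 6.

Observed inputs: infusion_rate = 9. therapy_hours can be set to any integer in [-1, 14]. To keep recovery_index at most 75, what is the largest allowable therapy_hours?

therapy_hours = 4

Intervening on therapy_hours fixes its value directly, overriding its dependence on infusion_rate.
Substituting into the clearance equation gives clearance = -4*therapy_hours + 6.
This gives serum_level = -8*therapy_hours + 17.
So recovery_index = 32*therapy_hours - 53.
Require 32*therapy_hours - 53 ≤ 75, so therapy_hours ≤ 4.
The largest integer in [-1, 14] satisfying this is 4.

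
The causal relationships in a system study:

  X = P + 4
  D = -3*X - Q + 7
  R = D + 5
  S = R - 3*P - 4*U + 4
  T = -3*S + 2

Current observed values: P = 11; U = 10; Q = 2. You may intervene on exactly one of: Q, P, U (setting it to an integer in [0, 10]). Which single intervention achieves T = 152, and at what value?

set P = 2

Intervening on Q: T = 3*Q + 308. Reaching 152 requires Q = -52, outside [0, 10].
Intervening on P: with other inputs at their observed values, T = 18*P + 116. Solving for 152 gives P = 2, within [0, 10].
Intervening on U: T = 12*U + 194. Reaching 152 requires U = -7/2, not an integer.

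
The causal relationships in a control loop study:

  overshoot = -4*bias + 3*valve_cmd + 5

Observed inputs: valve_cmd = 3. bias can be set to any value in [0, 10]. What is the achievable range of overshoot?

Substituting into the overshoot equation gives overshoot = -4*bias + 14.
Linear in bias, so extremes are at the endpoints: bias = 0 gives overshoot = 14; bias = 10 gives overshoot = -26.

-26 to 14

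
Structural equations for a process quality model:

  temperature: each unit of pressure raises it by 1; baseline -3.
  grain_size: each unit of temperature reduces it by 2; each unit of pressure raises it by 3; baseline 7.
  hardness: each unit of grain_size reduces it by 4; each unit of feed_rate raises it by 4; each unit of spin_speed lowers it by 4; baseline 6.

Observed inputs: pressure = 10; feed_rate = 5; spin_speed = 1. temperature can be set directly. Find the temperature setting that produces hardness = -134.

Intervening on temperature fixes its value directly, overriding its dependence on pressure.
Substituting into the grain_size equation gives grain_size = -2*temperature + 37.
Substituting into the hardness equation gives hardness = 8*temperature - 126.
Solve 8*temperature - 126 = -134: temperature = (-134 + 126) / 8 = -1.

temperature = -1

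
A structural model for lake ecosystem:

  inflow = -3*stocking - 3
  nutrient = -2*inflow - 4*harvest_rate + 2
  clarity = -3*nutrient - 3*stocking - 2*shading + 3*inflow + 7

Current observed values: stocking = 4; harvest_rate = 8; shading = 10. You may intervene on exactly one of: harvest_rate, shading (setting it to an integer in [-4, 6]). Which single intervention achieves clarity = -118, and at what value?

Intervening on harvest_rate: with other inputs at their observed values, clarity = 12*harvest_rate - 166. Solving for -118 gives harvest_rate = 4, within [-4, 6].
Intervening on shading: clarity = -2*shading - 50. Reaching -118 requires shading = 34, outside [-4, 6].

set harvest_rate = 4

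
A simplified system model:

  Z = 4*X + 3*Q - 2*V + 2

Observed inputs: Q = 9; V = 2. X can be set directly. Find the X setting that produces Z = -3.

Substituting into the Z equation gives Z = 4*X + 25.
Solve 4*X + 25 = -3: X = (-3 - 25) / 4 = -7.

X = -7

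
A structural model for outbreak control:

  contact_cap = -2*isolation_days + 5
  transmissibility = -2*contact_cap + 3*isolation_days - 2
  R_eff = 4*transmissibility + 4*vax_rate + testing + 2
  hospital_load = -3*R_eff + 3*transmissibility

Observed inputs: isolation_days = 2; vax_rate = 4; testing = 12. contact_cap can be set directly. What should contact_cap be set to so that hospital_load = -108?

Intervening on contact_cap fixes its value directly, overriding its dependence on isolation_days.
Substituting into the transmissibility equation gives transmissibility = -2*contact_cap + 4.
Substituting into the R_eff equation gives R_eff = -8*contact_cap + 46.
Substituting into the hospital_load equation gives hospital_load = 18*contact_cap - 126.
Solve 18*contact_cap - 126 = -108: contact_cap = (-108 + 126) / 18 = 1.

contact_cap = 1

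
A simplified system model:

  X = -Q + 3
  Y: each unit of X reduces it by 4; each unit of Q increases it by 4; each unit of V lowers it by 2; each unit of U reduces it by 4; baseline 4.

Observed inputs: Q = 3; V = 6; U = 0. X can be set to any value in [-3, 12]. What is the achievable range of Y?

Intervening on X fixes its value directly, overriding its dependence on Q.
Substituting into the Y equation gives Y = -4*X + 4.
Linear in X, so extremes are at the endpoints: X = -3 gives Y = 16; X = 12 gives Y = -44.

-44 to 16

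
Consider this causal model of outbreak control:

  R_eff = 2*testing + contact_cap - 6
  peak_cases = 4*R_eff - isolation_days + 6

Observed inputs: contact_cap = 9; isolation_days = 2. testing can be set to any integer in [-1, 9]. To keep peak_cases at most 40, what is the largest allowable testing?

testing = 3

Substituting into the R_eff equation gives R_eff = 2*testing + 3.
Substituting into the peak_cases equation gives peak_cases = 8*testing + 16.
Require 8*testing + 16 ≤ 40, so testing ≤ 3.
The largest integer in [-1, 9] satisfying this is 3.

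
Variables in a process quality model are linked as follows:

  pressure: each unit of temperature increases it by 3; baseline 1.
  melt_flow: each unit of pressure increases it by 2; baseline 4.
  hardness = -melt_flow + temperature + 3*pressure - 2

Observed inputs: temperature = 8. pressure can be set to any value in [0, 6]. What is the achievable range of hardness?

Intervening on pressure fixes its value directly, overriding its dependence on temperature.
Substituting into the hardness equation gives hardness = pressure + 2.
Linear in pressure, so extremes are at the endpoints: pressure = 0 gives hardness = 2; pressure = 6 gives hardness = 8.

2 to 8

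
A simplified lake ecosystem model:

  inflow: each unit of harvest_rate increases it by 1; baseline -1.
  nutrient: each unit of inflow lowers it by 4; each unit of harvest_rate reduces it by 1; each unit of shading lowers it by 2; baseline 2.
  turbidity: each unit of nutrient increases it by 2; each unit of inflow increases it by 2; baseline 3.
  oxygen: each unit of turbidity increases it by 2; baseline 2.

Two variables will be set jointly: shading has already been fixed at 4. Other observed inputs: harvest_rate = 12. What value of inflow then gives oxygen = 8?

With shading held at 4:
Intervening on inflow fixes its value directly, overriding its dependence on harvest_rate.
Substituting into the nutrient equation gives nutrient = -4*inflow - 18.
So turbidity = -6*inflow - 33.
So oxygen = -12*inflow - 64.
Solve -12*inflow - 64 = 8: inflow = (8 + 64) / -12 = -6.

inflow = -6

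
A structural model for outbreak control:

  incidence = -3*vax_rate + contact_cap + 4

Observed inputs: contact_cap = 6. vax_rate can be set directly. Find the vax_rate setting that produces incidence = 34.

Substituting into the incidence equation gives incidence = -3*vax_rate + 10.
Solve -3*vax_rate + 10 = 34: vax_rate = (34 - 10) / -3 = -8.

vax_rate = -8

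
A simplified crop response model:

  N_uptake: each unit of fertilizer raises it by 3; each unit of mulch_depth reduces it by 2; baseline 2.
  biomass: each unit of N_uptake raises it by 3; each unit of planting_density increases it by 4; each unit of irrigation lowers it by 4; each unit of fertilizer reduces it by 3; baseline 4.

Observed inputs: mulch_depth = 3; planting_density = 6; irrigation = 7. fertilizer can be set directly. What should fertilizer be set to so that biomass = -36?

fertilizer = -4

Substituting into the N_uptake equation gives N_uptake = 3*fertilizer - 4.
biomass becomes 6*fertilizer - 12.
Solve 6*fertilizer - 12 = -36: fertilizer = (-36 + 12) / 6 = -4.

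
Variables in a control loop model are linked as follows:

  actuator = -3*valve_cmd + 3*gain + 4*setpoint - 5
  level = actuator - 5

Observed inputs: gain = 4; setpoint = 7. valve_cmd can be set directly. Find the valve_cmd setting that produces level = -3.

valve_cmd = 11

Substituting into the actuator equation gives actuator = -3*valve_cmd + 35.
level becomes -3*valve_cmd + 30.
Solve -3*valve_cmd + 30 = -3: valve_cmd = (-3 - 30) / -3 = 11.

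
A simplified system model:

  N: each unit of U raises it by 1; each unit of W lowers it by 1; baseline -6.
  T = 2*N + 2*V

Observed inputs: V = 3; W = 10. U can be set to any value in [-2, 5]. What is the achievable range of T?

Substituting into the N equation gives N = U - 16.
Substituting into the T equation gives T = 2*U - 26.
Linear in U, so extremes are at the endpoints: U = -2 gives T = -30; U = 5 gives T = -16.

-30 to -16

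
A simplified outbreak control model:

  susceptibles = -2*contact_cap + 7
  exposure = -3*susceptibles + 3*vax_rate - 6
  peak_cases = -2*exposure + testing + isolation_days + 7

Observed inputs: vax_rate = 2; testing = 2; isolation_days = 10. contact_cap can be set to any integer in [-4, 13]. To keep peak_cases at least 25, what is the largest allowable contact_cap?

contact_cap = 3

Substituting into the exposure equation gives exposure = 6*contact_cap - 21.
peak_cases becomes -12*contact_cap + 61.
Require -12*contact_cap + 61 ≥ 25, so contact_cap ≤ 3.
The largest integer in [-4, 13] satisfying this is 3.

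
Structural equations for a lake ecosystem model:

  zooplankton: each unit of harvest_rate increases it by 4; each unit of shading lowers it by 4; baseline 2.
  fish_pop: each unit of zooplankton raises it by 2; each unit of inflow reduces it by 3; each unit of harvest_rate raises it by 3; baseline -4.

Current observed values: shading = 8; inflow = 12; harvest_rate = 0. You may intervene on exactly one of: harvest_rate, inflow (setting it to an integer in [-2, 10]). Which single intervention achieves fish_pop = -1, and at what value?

Intervening on harvest_rate: with other inputs at their observed values, fish_pop = 11*harvest_rate - 100. Solving for -1 gives harvest_rate = 9, within [-2, 10].
Intervening on inflow: fish_pop = -3*inflow - 64. Reaching -1 requires inflow = -21, outside [-2, 10].

set harvest_rate = 9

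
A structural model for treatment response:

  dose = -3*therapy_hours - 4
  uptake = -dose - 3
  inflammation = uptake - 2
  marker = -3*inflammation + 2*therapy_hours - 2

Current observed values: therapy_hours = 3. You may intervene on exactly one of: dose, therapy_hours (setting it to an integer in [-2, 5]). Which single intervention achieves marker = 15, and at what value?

Intervening on dose: marker = 3*dose + 19. Reaching 15 requires dose = -4/3, not an integer.
Intervening on therapy_hours: with other inputs at their observed values, marker = -7*therapy_hours + 1. Solving for 15 gives therapy_hours = -2, within [-2, 5].

set therapy_hours = -2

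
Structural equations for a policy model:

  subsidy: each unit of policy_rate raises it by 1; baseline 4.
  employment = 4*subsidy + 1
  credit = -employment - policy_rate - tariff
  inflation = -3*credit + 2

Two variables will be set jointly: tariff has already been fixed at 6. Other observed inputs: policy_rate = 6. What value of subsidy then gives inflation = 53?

subsidy = 1

With tariff held at 6:
Intervening on subsidy fixes its value directly, overriding its dependence on policy_rate.
Substituting into the credit equation gives credit = -4*subsidy - 13.
Substituting into the inflation equation gives inflation = 12*subsidy + 41.
Solve 12*subsidy + 41 = 53: subsidy = (53 - 41) / 12 = 1.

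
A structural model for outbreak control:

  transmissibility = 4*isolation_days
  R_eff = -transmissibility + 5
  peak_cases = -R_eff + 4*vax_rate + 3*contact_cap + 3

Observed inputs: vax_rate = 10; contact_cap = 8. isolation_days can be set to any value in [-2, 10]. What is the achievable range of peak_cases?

Substituting into the R_eff equation gives R_eff = -4*isolation_days + 5.
Substituting into the peak_cases equation gives peak_cases = 4*isolation_days + 62.
Linear in isolation_days, so extremes are at the endpoints: isolation_days = -2 gives peak_cases = 54; isolation_days = 10 gives peak_cases = 102.

54 to 102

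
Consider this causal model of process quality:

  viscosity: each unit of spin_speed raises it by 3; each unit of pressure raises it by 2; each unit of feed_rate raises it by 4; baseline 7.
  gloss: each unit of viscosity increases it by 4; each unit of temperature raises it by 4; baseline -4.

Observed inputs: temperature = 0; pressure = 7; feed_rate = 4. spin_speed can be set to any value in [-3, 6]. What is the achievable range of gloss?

108 to 216

Substituting into the viscosity equation gives viscosity = 3*spin_speed + 37.
This gives gloss = 12*spin_speed + 144.
Linear in spin_speed, so extremes are at the endpoints: spin_speed = -3 gives gloss = 108; spin_speed = 6 gives gloss = 216.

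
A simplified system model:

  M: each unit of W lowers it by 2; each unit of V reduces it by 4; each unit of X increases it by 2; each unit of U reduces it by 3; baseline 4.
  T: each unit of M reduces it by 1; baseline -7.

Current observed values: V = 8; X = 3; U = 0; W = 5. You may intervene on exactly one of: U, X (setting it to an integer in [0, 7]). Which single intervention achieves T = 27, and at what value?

set X = 2

Intervening on U: T = 3*U + 25. Reaching 27 requires U = 2/3, not an integer.
Intervening on X: with other inputs at their observed values, T = -2*X + 31. Solving for 27 gives X = 2, within [0, 7].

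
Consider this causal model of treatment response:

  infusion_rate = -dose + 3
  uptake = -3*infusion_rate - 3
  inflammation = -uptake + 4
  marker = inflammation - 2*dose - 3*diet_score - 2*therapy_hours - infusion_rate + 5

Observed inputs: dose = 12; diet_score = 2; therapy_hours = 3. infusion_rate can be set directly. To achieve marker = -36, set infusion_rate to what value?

infusion_rate = -6

Intervening on infusion_rate fixes its value directly, overriding its dependence on dose.
Substituting into the inflammation equation gives inflammation = 3*infusion_rate + 7.
This gives marker = 2*infusion_rate - 24.
Solve 2*infusion_rate - 24 = -36: infusion_rate = (-36 + 24) / 2 = -6.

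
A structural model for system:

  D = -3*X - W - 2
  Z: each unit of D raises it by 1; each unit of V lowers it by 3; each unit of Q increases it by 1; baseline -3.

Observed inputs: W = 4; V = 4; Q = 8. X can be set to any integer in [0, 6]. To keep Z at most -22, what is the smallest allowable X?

Substituting into the D equation gives D = -3*X - 6.
Substituting into the Z equation gives Z = -3*X - 13.
Require -3*X - 13 ≤ -22, so X ≥ 3.
The smallest integer in [0, 6] satisfying this is 3.

X = 3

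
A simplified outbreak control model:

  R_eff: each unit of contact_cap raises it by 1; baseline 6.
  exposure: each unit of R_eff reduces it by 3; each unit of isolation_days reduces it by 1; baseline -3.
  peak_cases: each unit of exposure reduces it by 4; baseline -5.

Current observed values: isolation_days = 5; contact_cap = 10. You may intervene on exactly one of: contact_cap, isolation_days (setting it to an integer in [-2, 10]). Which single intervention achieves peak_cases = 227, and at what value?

set isolation_days = 7

Intervening on contact_cap: peak_cases = 12*contact_cap + 99. Reaching 227 requires contact_cap = 32/3, not an integer.
Intervening on isolation_days: with other inputs at their observed values, peak_cases = 4*isolation_days + 199. Solving for 227 gives isolation_days = 7, within [-2, 10].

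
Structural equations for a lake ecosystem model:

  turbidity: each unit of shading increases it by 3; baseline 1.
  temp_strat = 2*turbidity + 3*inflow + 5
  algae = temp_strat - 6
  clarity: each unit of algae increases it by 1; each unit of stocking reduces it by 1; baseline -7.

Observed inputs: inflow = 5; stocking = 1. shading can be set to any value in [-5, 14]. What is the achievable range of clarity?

-22 to 92

Substituting into the temp_strat equation gives temp_strat = 6*shading + 22.
algae becomes 6*shading + 16.
Substituting into the clarity equation gives clarity = 6*shading + 8.
Linear in shading, so extremes are at the endpoints: shading = -5 gives clarity = -22; shading = 14 gives clarity = 92.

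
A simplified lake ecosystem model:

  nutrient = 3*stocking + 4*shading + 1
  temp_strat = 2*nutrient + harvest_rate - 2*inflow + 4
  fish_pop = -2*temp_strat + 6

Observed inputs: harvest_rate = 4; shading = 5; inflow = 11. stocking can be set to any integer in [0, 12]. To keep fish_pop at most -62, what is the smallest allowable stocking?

Substituting into the nutrient equation gives nutrient = 3*stocking + 21.
Substituting into the temp_strat equation gives temp_strat = 6*stocking + 28.
Substituting into the fish_pop equation gives fish_pop = -12*stocking - 50.
Require -12*stocking - 50 ≤ -62, so stocking ≥ 1.
The smallest integer in [0, 12] satisfying this is 1.

stocking = 1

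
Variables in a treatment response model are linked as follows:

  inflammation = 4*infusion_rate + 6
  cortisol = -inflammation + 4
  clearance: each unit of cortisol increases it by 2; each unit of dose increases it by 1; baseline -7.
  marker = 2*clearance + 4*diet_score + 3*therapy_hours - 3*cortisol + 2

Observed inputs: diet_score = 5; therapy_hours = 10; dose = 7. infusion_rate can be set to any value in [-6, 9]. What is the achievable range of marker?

14 to 74

Substituting into the cortisol equation gives cortisol = -4*infusion_rate - 2.
So clearance = -8*infusion_rate - 4.
So marker = -4*infusion_rate + 50.
Linear in infusion_rate, so extremes are at the endpoints: infusion_rate = -6 gives marker = 74; infusion_rate = 9 gives marker = 14.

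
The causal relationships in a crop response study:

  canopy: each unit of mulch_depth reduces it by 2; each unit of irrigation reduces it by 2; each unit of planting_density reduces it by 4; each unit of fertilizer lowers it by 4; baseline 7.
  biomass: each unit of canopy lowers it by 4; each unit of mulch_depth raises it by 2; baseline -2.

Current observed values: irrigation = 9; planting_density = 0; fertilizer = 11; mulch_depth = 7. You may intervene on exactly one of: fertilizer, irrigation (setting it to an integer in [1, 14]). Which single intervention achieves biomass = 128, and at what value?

Intervening on fertilizer: with other inputs at their observed values, biomass = 16*fertilizer + 112. Solving for 128 gives fertilizer = 1, within [1, 14].
Intervening on irrigation: biomass = 8*irrigation + 216. Reaching 128 requires irrigation = -11, outside [1, 14].

set fertilizer = 1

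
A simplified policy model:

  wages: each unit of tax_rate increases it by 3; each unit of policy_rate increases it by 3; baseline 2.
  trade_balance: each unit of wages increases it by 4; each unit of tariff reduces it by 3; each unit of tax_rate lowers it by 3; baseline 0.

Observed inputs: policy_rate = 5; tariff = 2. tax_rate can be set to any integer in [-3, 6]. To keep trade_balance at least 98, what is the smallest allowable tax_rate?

Substituting into the wages equation gives wages = 3*tax_rate + 17.
Substituting into the trade_balance equation gives trade_balance = 9*tax_rate + 62.
Require 9*tax_rate + 62 ≥ 98, so tax_rate ≥ 4.
The smallest integer in [-3, 6] satisfying this is 4.

tax_rate = 4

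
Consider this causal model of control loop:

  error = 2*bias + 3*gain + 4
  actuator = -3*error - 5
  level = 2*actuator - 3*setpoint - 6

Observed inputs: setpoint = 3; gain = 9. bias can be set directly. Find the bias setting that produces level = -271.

Substituting into the error equation gives error = 2*bias + 31.
Substituting into the actuator equation gives actuator = -6*bias - 98.
So level = -12*bias - 211.
Solve -12*bias - 211 = -271: bias = (-271 + 211) / -12 = 5.

bias = 5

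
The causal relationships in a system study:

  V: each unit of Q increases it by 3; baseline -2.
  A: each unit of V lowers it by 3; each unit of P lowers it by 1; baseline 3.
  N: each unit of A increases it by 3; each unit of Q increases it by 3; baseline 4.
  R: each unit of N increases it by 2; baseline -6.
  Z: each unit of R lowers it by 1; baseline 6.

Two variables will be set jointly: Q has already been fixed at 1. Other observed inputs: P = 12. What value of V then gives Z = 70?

V = 1

With Q held at 1:
Intervening on V fixes its value directly, overriding its dependence on Q.
Substituting into the A equation gives A = -3*V - 9.
Substituting into the N equation gives N = -9*V - 20.
This gives R = -18*V - 46.
So Z = 18*V + 52.
Solve 18*V + 52 = 70: V = (70 - 52) / 18 = 1.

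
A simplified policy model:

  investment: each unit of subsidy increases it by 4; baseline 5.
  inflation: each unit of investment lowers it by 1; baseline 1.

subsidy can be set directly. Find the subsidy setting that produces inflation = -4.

subsidy = 0

Substituting into the inflation equation gives inflation = -4*subsidy - 4.
Solve -4*subsidy - 4 = -4: subsidy = (-4 + 4) / -4 = 0.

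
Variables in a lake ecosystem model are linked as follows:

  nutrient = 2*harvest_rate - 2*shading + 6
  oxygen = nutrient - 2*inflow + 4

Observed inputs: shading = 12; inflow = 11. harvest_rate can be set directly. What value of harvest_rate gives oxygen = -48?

harvest_rate = -6

Substituting into the nutrient equation gives nutrient = 2*harvest_rate - 18.
oxygen becomes 2*harvest_rate - 36.
Solve 2*harvest_rate - 36 = -48: harvest_rate = (-48 + 36) / 2 = -6.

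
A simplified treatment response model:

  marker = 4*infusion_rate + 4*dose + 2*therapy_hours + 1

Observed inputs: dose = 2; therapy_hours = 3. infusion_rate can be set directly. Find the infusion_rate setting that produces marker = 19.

Substituting into the marker equation gives marker = 4*infusion_rate + 15.
Solve 4*infusion_rate + 15 = 19: infusion_rate = (19 - 15) / 4 = 1.

infusion_rate = 1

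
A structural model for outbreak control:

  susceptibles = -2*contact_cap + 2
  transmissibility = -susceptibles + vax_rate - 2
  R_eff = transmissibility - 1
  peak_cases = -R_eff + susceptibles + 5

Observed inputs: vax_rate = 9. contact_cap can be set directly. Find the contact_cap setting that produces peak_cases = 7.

contact_cap = -1

Substituting into the transmissibility equation gives transmissibility = 2*contact_cap + 5.
R_eff becomes 2*contact_cap + 4.
Substituting into the peak_cases equation gives peak_cases = -4*contact_cap + 3.
Solve -4*contact_cap + 3 = 7: contact_cap = (7 - 3) / -4 = -1.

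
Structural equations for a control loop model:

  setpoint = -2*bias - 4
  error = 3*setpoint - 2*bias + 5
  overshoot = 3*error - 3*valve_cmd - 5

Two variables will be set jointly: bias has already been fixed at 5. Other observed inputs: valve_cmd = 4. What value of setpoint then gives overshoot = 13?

setpoint = 5

With bias held at 5:
Intervening on setpoint fixes its value directly, overriding its dependence on bias.
Substituting into the error equation gives error = 3*setpoint - 5.
This gives overshoot = 9*setpoint - 32.
Solve 9*setpoint - 32 = 13: setpoint = (13 + 32) / 9 = 5.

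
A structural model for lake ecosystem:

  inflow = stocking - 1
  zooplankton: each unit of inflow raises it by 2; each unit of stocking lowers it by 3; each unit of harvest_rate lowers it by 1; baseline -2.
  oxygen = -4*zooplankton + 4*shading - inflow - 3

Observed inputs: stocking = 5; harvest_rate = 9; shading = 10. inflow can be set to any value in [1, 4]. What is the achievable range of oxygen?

Intervening on inflow fixes its value directly, overriding its dependence on stocking.
Substituting into the zooplankton equation gives zooplankton = 2*inflow - 26.
So oxygen = -9*inflow + 141.
Linear in inflow, so extremes are at the endpoints: inflow = 1 gives oxygen = 132; inflow = 4 gives oxygen = 105.

105 to 132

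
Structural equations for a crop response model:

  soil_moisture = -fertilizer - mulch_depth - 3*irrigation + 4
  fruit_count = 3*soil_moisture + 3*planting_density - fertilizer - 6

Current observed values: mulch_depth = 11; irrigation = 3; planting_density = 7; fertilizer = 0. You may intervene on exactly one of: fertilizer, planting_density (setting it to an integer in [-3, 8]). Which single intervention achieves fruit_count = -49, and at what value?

Intervening on fertilizer: with other inputs at their observed values, fruit_count = -4*fertilizer - 33. Solving for -49 gives fertilizer = 4, within [-3, 8].
Intervening on planting_density: fruit_count = 3*planting_density - 54. Reaching -49 requires planting_density = 5/3, not an integer.

set fertilizer = 4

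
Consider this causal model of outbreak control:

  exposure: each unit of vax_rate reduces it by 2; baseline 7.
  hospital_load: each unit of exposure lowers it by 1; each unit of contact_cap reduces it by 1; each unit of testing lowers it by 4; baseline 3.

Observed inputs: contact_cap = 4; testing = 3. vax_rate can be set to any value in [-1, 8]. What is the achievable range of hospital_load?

-22 to -4

Substituting into the hospital_load equation gives hospital_load = 2*vax_rate - 20.
Linear in vax_rate, so extremes are at the endpoints: vax_rate = -1 gives hospital_load = -22; vax_rate = 8 gives hospital_load = -4.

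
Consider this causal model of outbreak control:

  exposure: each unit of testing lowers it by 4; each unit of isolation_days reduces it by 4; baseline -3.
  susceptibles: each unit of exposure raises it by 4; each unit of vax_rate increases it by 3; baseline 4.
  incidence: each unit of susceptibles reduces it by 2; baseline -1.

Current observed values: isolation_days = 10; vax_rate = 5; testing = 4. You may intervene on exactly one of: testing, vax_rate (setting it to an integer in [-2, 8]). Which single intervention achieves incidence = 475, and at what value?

set vax_rate = -2

Intervening on testing: incidence = 32*testing + 305. Reaching 475 requires testing = 85/16, not an integer.
Intervening on vax_rate: with other inputs at their observed values, incidence = -6*vax_rate + 463. Solving for 475 gives vax_rate = -2, within [-2, 8].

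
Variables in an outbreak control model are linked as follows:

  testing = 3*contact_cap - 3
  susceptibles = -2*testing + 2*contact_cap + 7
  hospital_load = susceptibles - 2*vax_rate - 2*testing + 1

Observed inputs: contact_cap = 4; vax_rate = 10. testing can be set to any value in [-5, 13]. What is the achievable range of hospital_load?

Intervening on testing fixes its value directly, overriding its dependence on contact_cap.
Substituting into the susceptibles equation gives susceptibles = -2*testing + 15.
Substituting into the hospital_load equation gives hospital_load = -4*testing - 4.
Linear in testing, so extremes are at the endpoints: testing = -5 gives hospital_load = 16; testing = 13 gives hospital_load = -56.

-56 to 16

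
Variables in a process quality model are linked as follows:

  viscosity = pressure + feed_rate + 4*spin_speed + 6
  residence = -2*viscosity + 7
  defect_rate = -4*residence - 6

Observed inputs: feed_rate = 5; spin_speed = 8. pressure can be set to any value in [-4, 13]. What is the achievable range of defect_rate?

278 to 414

Substituting into the viscosity equation gives viscosity = pressure + 43.
residence becomes -2*pressure - 79.
This gives defect_rate = 8*pressure + 310.
Linear in pressure, so extremes are at the endpoints: pressure = -4 gives defect_rate = 278; pressure = 13 gives defect_rate = 414.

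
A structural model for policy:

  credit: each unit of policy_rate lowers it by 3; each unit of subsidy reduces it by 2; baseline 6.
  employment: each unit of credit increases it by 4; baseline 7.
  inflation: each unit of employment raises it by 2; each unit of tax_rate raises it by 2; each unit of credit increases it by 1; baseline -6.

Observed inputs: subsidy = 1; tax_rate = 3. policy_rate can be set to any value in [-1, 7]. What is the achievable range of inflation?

-139 to 77

Substituting into the credit equation gives credit = -3*policy_rate + 4.
Substituting into the employment equation gives employment = -12*policy_rate + 23.
So inflation = -27*policy_rate + 50.
Linear in policy_rate, so extremes are at the endpoints: policy_rate = -1 gives inflation = 77; policy_rate = 7 gives inflation = -139.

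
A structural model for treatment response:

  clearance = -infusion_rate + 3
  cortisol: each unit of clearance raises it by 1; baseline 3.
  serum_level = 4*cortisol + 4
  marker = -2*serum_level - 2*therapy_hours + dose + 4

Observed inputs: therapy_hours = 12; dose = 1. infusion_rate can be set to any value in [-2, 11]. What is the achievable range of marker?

-91 to 13

Substituting into the cortisol equation gives cortisol = -infusion_rate + 6.
Substituting into the serum_level equation gives serum_level = -4*infusion_rate + 28.
So marker = 8*infusion_rate - 75.
Linear in infusion_rate, so extremes are at the endpoints: infusion_rate = -2 gives marker = -91; infusion_rate = 11 gives marker = 13.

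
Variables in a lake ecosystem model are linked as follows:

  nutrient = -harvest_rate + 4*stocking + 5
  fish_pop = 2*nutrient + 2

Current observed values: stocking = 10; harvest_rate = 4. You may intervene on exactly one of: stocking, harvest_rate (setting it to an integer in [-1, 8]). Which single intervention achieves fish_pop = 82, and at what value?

set harvest_rate = 5

Intervening on stocking: fish_pop = 8*stocking + 4. Reaching 82 requires stocking = 39/4, not an integer.
Intervening on harvest_rate: with other inputs at their observed values, fish_pop = -2*harvest_rate + 92. Solving for 82 gives harvest_rate = 5, within [-1, 8].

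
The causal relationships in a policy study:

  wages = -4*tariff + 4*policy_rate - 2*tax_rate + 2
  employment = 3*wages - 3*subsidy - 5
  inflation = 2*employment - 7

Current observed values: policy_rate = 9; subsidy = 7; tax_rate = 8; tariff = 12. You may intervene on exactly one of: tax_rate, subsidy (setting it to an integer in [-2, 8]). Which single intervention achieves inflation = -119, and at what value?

Intervening on tax_rate: with other inputs at their observed values, inflation = -12*tax_rate - 119. Solving for -119 gives tax_rate = 0, within [-2, 8].
Intervening on subsidy: inflation = -6*subsidy - 173. Reaching -119 requires subsidy = -9, outside [-2, 8].

set tax_rate = 0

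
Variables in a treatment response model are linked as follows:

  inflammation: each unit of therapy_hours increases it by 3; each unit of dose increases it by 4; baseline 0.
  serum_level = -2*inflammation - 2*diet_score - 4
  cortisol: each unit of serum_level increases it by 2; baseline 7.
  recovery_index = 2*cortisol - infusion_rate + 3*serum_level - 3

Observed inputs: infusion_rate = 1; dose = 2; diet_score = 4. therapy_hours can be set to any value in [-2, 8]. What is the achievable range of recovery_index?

-522 to -102

Substituting into the inflammation equation gives inflammation = 3*therapy_hours + 8.
So serum_level = -6*therapy_hours - 28.
cortisol becomes -12*therapy_hours - 49.
So recovery_index = -42*therapy_hours - 186.
Linear in therapy_hours, so extremes are at the endpoints: therapy_hours = -2 gives recovery_index = -102; therapy_hours = 8 gives recovery_index = -522.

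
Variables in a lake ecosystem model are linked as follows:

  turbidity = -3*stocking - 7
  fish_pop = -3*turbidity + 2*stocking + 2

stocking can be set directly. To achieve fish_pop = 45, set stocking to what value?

Substituting into the fish_pop equation gives fish_pop = 11*stocking + 23.
Solve 11*stocking + 23 = 45: stocking = (45 - 23) / 11 = 2.

stocking = 2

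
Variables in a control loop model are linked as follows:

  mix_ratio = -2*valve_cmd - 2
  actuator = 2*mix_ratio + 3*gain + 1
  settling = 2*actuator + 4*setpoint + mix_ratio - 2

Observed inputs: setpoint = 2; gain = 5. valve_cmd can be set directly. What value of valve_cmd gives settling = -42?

Substituting into the actuator equation gives actuator = -4*valve_cmd + 12.
Substituting into the settling equation gives settling = -10*valve_cmd + 28.
Solve -10*valve_cmd + 28 = -42: valve_cmd = (-42 - 28) / -10 = 7.

valve_cmd = 7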